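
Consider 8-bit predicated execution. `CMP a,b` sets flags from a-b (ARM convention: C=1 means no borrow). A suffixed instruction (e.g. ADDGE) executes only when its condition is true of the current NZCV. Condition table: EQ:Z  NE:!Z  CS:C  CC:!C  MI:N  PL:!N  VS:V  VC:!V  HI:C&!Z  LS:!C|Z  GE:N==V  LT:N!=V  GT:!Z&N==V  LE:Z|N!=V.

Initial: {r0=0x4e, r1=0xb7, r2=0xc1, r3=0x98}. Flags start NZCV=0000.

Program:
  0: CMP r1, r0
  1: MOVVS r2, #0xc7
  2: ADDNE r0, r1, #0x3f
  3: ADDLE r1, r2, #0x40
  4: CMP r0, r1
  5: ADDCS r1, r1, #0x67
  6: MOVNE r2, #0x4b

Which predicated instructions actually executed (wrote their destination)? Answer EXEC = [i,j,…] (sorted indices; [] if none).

EXEC = [1,2,3,5,6]

0: ✓ CMP  NZCV=0011
1: ✓ MOVVS  r2←0xc7
2: ✓ ADDNE  r0←0xf6
3: ✓ ADDLE  r1←0x07
4: ✓ CMP  NZCV=1010
5: ✓ ADDCS  r1←0x6e
6: ✓ MOVNE  r2←0x4b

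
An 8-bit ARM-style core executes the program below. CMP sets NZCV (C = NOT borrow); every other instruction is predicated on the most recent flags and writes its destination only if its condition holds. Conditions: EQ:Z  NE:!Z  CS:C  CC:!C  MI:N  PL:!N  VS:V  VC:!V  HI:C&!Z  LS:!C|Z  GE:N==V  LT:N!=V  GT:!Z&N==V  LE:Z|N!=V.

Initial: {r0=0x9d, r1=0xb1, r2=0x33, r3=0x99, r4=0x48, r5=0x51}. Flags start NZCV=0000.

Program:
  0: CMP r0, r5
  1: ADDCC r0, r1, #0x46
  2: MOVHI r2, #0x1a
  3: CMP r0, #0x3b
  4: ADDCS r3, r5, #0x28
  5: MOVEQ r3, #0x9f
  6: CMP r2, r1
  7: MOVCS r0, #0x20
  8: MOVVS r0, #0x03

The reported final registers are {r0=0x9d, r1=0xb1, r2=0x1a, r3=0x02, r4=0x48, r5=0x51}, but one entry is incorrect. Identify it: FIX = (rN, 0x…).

FIX = (r3, 0x79)

0: ✓ CMP  NZCV=0011
1: · ADDCC
2: ✓ MOVHI  r2←0x1a
3: ✓ CMP  NZCV=0011
4: ✓ ADDCS  r3←0x79
5: · MOVEQ
6: ✓ CMP  NZCV=0000
7: · MOVCS
8: · MOVVS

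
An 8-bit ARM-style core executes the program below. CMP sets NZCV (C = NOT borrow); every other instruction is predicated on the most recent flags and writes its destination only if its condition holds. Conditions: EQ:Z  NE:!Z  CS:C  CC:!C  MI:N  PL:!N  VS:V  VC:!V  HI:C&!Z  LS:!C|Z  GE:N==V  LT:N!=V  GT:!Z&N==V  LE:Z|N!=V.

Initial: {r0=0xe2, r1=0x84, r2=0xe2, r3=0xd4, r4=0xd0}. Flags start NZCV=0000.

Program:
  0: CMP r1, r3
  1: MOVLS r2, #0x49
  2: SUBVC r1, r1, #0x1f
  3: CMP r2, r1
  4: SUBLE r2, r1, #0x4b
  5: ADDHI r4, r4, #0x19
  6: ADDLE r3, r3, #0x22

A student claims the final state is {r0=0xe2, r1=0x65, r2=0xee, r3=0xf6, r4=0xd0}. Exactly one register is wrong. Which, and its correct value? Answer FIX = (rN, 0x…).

0: ✓ CMP  NZCV=1000
1: ✓ MOVLS  r2←0x49
2: ✓ SUBVC  r1←0x65
3: ✓ CMP  NZCV=1000
4: ✓ SUBLE  r2←0x1a
5: · ADDHI
6: ✓ ADDLE  r3←0xf6

FIX = (r2, 0x1a)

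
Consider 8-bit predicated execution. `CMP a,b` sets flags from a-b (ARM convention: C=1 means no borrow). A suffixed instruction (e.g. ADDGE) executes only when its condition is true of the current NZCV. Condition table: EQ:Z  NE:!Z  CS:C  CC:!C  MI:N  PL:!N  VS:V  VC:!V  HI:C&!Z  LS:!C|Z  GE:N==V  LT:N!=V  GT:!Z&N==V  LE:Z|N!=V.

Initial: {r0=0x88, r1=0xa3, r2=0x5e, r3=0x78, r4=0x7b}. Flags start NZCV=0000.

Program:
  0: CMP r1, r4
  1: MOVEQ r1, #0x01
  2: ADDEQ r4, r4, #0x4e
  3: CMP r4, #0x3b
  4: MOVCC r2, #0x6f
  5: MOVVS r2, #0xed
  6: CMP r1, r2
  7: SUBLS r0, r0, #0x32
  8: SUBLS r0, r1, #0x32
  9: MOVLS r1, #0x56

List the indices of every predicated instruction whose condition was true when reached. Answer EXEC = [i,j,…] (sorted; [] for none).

EXEC = []

[0] flags=0011 → (cmp)
[1] flags=0011 EQ?F → skip
[2] flags=0011 EQ?F → skip
[3] flags=0010 → (cmp)
[4] flags=0010 CC?F → skip
[5] flags=0010 VS?F → skip
[6] flags=0011 → (cmp)
[7] flags=0011 LS?F → skip
[8] flags=0011 LS?F → skip
[9] flags=0011 LS?F → skip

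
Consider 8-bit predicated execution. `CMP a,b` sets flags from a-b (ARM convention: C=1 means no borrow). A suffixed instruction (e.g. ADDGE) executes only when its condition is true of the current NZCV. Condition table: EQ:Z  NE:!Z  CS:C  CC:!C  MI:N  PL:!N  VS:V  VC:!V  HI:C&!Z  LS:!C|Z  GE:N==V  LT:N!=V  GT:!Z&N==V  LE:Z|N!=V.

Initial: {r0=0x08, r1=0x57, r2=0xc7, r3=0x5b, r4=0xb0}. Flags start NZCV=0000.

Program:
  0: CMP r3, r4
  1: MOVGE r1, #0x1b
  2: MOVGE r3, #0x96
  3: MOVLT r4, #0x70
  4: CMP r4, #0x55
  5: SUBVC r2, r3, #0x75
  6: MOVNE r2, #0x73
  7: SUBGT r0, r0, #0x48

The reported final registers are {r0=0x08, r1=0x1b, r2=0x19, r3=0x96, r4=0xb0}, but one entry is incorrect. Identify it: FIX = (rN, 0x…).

0: ✓ CMP  NZCV=1001
1: ✓ MOVGE  r1←0x1b
2: ✓ MOVGE  r3←0x96
3: · MOVLT
4: ✓ CMP  NZCV=0011
5: · SUBVC
6: ✓ MOVNE  r2←0x73
7: · SUBGT

FIX = (r2, 0x73)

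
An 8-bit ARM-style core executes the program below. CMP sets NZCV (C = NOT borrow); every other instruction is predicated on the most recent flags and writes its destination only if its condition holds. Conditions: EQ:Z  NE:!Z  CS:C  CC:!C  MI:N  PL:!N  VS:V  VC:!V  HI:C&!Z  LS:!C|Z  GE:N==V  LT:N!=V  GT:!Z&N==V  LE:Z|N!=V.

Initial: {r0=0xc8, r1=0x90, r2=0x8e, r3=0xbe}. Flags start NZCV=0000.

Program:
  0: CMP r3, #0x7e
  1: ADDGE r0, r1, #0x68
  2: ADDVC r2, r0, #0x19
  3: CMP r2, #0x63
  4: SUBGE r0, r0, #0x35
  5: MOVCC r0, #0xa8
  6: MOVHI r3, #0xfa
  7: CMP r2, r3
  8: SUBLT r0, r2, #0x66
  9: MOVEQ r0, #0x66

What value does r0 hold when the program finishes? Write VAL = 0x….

0: ✓ CMP  NZCV=0011
1: · ADDGE
2: · ADDVC
3: ✓ CMP  NZCV=0011
4: · SUBGE
5: · MOVCC
6: ✓ MOVHI  r3←0xfa
7: ✓ CMP  NZCV=1000
8: ✓ SUBLT  r0←0x28
9: · MOVEQ

VAL = 0x28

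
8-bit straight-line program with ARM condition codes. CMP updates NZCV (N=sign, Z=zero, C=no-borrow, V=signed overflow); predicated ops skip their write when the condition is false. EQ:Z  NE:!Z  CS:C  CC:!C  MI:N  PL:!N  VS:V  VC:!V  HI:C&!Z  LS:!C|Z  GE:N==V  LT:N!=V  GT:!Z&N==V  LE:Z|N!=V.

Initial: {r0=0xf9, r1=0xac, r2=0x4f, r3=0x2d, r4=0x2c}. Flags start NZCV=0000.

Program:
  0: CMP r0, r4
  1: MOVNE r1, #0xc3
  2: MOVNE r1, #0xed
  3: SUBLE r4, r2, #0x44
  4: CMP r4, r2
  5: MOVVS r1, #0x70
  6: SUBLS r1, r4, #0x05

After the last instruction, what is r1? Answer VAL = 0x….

[0] flags=1010 → (cmp)
[1] flags=1010 NE?T → r1=0xc3
[2] flags=1010 NE?T → r1=0xed
[3] flags=1010 LE?T → r4=0x0b
[4] flags=1000 → (cmp)
[5] flags=1000 VS?F → skip
[6] flags=1000 LS?T → r1=0x06

VAL = 0x06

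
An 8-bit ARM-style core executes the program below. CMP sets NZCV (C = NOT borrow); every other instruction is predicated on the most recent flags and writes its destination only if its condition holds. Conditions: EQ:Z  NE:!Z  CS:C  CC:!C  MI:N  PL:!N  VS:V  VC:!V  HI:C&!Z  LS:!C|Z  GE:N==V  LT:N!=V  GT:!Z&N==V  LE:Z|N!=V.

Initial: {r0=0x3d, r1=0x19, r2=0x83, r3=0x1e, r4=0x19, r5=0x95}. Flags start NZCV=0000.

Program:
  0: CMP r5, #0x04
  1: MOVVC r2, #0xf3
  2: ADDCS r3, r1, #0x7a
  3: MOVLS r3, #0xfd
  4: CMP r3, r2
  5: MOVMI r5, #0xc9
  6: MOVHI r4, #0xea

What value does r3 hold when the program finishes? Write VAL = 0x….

[0] flags=1010 → (cmp)
[1] flags=1010 VC?T → r2=0xf3
[2] flags=1010 CS?T → r3=0x93
[3] flags=1010 LS?F → skip
[4] flags=1000 → (cmp)
[5] flags=1000 MI?T → r5=0xc9
[6] flags=1000 HI?F → skip

VAL = 0x93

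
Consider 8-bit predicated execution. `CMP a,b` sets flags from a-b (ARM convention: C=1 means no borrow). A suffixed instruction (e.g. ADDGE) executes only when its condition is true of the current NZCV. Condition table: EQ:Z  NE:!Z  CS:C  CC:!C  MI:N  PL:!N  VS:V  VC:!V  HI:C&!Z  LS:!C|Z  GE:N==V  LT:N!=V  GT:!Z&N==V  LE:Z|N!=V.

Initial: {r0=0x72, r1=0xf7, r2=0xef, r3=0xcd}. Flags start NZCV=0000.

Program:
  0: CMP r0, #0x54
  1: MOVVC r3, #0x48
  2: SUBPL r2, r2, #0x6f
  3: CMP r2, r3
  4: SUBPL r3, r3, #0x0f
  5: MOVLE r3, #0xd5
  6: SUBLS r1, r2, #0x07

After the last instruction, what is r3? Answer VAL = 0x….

VAL = 0xd5

0: ✓ CMP  NZCV=0010
1: ✓ MOVVC  r3←0x48
2: ✓ SUBPL  r2←0x80
3: ✓ CMP  NZCV=0011
4: ✓ SUBPL  r3←0x39
5: ✓ MOVLE  r3←0xd5
6: · SUBLS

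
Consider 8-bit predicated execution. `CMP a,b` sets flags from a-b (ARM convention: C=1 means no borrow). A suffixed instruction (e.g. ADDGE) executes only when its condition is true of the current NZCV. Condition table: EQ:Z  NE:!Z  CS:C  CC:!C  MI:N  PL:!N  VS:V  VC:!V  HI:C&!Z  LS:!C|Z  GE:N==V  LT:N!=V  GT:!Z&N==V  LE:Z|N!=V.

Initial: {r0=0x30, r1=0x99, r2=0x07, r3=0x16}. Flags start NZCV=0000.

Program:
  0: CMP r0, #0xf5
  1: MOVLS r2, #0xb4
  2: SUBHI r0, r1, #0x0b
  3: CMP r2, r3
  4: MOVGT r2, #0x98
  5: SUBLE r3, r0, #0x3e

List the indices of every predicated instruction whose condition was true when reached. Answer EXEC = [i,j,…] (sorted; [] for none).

EXEC = [1,5]

[0] flags=0000 → (cmp)
[1] flags=0000 LS?T → r2=0xb4
[2] flags=0000 HI?F → skip
[3] flags=1010 → (cmp)
[4] flags=1010 GT?F → skip
[5] flags=1010 LE?T → r3=0xf2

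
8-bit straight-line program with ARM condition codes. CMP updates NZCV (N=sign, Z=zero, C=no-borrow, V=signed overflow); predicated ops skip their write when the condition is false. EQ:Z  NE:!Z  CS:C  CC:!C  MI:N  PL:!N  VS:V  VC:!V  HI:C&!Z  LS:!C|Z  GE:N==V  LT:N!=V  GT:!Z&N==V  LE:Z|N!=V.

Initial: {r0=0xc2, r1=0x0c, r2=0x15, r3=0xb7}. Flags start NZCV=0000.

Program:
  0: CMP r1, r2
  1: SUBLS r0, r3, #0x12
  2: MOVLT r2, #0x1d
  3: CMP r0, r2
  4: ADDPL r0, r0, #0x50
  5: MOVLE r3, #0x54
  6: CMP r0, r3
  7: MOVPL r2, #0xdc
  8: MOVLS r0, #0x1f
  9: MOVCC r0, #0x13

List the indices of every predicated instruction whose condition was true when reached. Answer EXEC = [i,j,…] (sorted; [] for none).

EXEC = [1,2,5,7]

0: ✓ CMP  NZCV=1000
1: ✓ SUBLS  r0←0xa5
2: ✓ MOVLT  r2←0x1d
3: ✓ CMP  NZCV=1010
4: · ADDPL
5: ✓ MOVLE  r3←0x54
6: ✓ CMP  NZCV=0011
7: ✓ MOVPL  r2←0xdc
8: · MOVLS
9: · MOVCC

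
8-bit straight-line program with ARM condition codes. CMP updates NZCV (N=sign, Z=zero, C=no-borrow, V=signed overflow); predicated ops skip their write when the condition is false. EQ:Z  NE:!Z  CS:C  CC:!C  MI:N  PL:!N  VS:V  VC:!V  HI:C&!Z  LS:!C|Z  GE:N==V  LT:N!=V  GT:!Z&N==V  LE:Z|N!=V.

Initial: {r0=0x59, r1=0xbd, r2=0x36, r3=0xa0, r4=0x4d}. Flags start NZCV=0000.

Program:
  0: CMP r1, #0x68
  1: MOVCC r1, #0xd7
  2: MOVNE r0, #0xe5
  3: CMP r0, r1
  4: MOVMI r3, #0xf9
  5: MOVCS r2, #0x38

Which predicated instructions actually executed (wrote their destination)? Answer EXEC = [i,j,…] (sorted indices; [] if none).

EXEC = [2,5]

0: ✓ CMP  NZCV=0011
1: · MOVCC
2: ✓ MOVNE  r0←0xe5
3: ✓ CMP  NZCV=0010
4: · MOVMI
5: ✓ MOVCS  r2←0x38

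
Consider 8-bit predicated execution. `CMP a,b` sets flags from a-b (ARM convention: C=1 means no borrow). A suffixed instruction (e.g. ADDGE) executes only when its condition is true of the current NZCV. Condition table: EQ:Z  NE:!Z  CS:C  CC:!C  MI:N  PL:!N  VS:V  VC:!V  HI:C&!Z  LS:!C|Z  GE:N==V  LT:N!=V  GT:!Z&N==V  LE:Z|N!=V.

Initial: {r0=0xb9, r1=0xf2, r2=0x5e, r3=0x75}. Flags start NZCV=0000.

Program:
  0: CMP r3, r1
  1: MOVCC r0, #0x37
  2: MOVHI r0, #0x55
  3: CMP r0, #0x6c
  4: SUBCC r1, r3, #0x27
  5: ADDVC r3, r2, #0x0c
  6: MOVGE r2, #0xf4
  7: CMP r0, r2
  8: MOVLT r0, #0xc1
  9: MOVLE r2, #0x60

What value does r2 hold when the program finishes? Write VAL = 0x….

[0] flags=1001 → (cmp)
[1] flags=1001 CC?T → r0=0x37
[2] flags=1001 HI?F → skip
[3] flags=1000 → (cmp)
[4] flags=1000 CC?T → r1=0x4e
[5] flags=1000 VC?T → r3=0x6a
[6] flags=1000 GE?F → skip
[7] flags=1000 → (cmp)
[8] flags=1000 LT?T → r0=0xc1
[9] flags=1000 LE?T → r2=0x60

VAL = 0x60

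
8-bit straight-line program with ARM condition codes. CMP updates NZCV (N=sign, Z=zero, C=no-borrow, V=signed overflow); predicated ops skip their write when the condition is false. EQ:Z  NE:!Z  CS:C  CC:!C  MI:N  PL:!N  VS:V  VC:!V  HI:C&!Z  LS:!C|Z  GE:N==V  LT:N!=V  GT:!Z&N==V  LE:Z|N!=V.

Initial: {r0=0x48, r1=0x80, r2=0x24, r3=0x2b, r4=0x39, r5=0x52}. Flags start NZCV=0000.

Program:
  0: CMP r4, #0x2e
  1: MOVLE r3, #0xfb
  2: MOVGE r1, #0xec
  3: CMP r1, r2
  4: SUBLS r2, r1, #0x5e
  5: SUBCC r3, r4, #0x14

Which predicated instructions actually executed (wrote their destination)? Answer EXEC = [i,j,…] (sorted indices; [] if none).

[0] flags=0010 → (cmp)
[1] flags=0010 LE?F → skip
[2] flags=0010 GE?T → r1=0xec
[3] flags=1010 → (cmp)
[4] flags=1010 LS?F → skip
[5] flags=1010 CC?F → skip

EXEC = [2]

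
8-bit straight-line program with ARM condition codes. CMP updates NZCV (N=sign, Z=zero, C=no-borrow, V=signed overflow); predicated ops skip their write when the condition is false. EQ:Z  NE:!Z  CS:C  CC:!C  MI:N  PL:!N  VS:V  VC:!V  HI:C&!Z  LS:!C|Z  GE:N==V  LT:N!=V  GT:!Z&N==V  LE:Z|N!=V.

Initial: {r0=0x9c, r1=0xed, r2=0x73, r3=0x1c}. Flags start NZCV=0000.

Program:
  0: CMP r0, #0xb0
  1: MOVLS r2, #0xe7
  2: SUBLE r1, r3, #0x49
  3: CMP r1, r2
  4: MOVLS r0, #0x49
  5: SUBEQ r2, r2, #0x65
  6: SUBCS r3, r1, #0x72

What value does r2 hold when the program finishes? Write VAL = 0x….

VAL = 0xe7

[0] flags=1000 → (cmp)
[1] flags=1000 LS?T → r2=0xe7
[2] flags=1000 LE?T → r1=0xd3
[3] flags=1000 → (cmp)
[4] flags=1000 LS?T → r0=0x49
[5] flags=1000 EQ?F → skip
[6] flags=1000 CS?F → skip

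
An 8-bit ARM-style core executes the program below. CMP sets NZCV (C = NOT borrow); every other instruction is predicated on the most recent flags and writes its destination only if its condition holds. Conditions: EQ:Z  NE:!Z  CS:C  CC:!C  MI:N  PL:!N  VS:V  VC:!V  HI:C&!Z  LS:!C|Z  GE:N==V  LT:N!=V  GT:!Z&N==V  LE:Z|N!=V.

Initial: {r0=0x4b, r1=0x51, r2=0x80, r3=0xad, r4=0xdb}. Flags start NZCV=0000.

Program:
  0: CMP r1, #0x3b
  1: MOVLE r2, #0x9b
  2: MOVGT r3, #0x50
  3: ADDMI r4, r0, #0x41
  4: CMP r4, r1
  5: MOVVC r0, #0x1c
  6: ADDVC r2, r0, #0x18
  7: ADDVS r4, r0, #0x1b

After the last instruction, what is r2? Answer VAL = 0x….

VAL = 0x34

0: ✓ CMP  NZCV=0010
1: · MOVLE
2: ✓ MOVGT  r3←0x50
3: · ADDMI
4: ✓ CMP  NZCV=1010
5: ✓ MOVVC  r0←0x1c
6: ✓ ADDVC  r2←0x34
7: · ADDVS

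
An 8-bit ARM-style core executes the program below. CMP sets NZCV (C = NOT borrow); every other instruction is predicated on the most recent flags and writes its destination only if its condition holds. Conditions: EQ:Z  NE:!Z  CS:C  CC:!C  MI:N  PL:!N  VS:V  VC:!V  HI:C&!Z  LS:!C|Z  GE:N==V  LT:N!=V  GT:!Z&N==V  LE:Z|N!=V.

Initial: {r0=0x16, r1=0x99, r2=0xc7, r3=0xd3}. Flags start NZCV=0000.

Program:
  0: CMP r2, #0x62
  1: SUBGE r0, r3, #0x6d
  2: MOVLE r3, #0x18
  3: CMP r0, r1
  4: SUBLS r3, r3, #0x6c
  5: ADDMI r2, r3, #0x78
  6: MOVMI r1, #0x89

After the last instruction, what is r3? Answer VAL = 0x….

[0] flags=0011 → (cmp)
[1] flags=0011 GE?F → skip
[2] flags=0011 LE?T → r3=0x18
[3] flags=0000 → (cmp)
[4] flags=0000 LS?T → r3=0xac
[5] flags=0000 MI?F → skip
[6] flags=0000 MI?F → skip

VAL = 0xac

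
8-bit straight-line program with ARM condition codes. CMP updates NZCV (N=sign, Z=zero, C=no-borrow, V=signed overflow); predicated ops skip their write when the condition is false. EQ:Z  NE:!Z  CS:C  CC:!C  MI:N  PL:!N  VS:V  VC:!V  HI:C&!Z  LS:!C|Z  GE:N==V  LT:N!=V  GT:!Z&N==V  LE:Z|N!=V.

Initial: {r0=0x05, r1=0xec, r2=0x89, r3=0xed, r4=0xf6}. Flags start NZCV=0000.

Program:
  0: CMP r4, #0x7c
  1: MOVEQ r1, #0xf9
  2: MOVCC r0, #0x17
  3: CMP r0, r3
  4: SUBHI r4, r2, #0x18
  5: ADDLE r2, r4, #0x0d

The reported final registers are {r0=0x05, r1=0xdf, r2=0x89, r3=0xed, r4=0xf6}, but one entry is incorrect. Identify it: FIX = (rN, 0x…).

[0] flags=0011 → (cmp)
[1] flags=0011 EQ?F → skip
[2] flags=0011 CC?F → skip
[3] flags=0000 → (cmp)
[4] flags=0000 HI?F → skip
[5] flags=0000 LE?F → skip

FIX = (r1, 0xec)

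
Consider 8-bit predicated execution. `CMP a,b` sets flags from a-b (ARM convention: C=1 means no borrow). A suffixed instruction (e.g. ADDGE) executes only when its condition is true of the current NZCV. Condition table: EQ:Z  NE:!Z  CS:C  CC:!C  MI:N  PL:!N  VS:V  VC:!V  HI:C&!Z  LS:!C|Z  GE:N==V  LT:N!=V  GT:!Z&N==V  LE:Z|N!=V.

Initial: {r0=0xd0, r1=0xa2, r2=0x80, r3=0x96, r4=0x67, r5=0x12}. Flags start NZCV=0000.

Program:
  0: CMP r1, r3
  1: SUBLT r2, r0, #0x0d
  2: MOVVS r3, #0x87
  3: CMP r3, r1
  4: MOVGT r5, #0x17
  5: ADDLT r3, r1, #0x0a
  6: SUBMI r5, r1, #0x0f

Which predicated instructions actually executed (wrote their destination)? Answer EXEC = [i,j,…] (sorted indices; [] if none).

EXEC = [5,6]

[0] flags=0010 → (cmp)
[1] flags=0010 LT?F → skip
[2] flags=0010 VS?F → skip
[3] flags=1000 → (cmp)
[4] flags=1000 GT?F → skip
[5] flags=1000 LT?T → r3=0xac
[6] flags=1000 MI?T → r5=0x93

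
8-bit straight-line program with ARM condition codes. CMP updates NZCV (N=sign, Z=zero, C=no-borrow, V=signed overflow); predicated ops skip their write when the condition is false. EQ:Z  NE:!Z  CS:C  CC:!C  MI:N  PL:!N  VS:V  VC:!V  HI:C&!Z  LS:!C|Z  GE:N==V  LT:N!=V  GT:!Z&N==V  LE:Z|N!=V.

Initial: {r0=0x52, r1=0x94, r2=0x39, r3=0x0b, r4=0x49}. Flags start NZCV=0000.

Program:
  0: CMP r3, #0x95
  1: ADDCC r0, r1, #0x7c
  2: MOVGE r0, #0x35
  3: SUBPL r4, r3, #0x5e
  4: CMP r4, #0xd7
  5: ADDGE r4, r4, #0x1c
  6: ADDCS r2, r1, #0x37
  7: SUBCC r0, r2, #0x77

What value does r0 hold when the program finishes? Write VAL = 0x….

VAL = 0xc2

0: ✓ CMP  NZCV=0000
1: ✓ ADDCC  r0←0x10
2: ✓ MOVGE  r0←0x35
3: ✓ SUBPL  r4←0xad
4: ✓ CMP  NZCV=1000
5: · ADDGE
6: · ADDCS
7: ✓ SUBCC  r0←0xc2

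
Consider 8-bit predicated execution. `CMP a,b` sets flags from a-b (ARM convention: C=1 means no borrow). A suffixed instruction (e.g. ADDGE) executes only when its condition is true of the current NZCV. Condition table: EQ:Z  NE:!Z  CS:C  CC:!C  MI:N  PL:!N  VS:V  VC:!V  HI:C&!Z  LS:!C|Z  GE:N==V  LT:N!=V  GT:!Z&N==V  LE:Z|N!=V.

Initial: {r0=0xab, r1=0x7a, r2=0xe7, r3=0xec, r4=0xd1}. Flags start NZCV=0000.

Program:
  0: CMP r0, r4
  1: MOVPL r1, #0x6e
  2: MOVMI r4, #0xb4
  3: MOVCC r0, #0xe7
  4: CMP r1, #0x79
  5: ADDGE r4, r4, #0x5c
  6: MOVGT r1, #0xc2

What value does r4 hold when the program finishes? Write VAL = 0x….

VAL = 0x10

0: ✓ CMP  NZCV=1000
1: · MOVPL
2: ✓ MOVMI  r4←0xb4
3: ✓ MOVCC  r0←0xe7
4: ✓ CMP  NZCV=0010
5: ✓ ADDGE  r4←0x10
6: ✓ MOVGT  r1←0xc2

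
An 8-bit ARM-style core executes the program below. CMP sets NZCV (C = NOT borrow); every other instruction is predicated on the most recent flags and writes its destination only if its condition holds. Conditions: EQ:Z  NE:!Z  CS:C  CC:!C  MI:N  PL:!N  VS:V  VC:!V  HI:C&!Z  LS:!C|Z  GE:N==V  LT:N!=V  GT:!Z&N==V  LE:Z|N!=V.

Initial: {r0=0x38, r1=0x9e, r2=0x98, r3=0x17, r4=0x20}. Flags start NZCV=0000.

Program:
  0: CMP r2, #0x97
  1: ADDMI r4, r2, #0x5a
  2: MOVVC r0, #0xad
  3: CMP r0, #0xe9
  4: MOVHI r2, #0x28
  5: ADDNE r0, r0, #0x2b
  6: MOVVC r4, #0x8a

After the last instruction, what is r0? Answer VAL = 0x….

[0] flags=0010 → (cmp)
[1] flags=0010 MI?F → skip
[2] flags=0010 VC?T → r0=0xad
[3] flags=1000 → (cmp)
[4] flags=1000 HI?F → skip
[5] flags=1000 NE?T → r0=0xd8
[6] flags=1000 VC?T → r4=0x8a

VAL = 0xd8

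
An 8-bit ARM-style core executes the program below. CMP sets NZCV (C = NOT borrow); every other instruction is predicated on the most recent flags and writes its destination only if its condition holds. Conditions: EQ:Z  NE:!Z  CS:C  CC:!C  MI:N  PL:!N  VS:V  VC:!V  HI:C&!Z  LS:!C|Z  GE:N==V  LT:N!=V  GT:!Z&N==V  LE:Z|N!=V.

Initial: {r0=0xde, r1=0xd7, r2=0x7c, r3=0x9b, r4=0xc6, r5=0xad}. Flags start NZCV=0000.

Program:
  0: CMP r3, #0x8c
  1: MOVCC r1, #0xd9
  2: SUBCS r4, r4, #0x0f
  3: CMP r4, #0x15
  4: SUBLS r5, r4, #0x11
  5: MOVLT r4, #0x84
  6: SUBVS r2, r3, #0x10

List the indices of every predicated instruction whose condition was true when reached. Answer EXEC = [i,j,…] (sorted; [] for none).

[0] flags=0010 → (cmp)
[1] flags=0010 CC?F → skip
[2] flags=0010 CS?T → r4=0xb7
[3] flags=1010 → (cmp)
[4] flags=1010 LS?F → skip
[5] flags=1010 LT?T → r4=0x84
[6] flags=1010 VS?F → skip

EXEC = [2,5]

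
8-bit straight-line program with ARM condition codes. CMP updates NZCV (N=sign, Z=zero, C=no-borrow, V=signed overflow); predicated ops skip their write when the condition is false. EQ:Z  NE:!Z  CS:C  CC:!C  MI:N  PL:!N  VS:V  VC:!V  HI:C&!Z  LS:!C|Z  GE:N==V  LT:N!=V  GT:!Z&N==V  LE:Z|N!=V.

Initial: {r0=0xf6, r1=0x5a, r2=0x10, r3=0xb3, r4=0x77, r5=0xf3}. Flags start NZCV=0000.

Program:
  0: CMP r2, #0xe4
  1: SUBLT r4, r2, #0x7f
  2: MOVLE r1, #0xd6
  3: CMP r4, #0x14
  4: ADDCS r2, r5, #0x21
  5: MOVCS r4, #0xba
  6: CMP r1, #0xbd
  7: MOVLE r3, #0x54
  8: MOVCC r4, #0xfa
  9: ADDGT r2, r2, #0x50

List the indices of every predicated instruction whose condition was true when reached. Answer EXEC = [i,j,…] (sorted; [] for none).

EXEC = [4,5,8,9]

[0] flags=0000 → (cmp)
[1] flags=0000 LT?F → skip
[2] flags=0000 LE?F → skip
[3] flags=0010 → (cmp)
[4] flags=0010 CS?T → r2=0x14
[5] flags=0010 CS?T → r4=0xba
[6] flags=1001 → (cmp)
[7] flags=1001 LE?F → skip
[8] flags=1001 CC?T → r4=0xfa
[9] flags=1001 GT?T → r2=0x64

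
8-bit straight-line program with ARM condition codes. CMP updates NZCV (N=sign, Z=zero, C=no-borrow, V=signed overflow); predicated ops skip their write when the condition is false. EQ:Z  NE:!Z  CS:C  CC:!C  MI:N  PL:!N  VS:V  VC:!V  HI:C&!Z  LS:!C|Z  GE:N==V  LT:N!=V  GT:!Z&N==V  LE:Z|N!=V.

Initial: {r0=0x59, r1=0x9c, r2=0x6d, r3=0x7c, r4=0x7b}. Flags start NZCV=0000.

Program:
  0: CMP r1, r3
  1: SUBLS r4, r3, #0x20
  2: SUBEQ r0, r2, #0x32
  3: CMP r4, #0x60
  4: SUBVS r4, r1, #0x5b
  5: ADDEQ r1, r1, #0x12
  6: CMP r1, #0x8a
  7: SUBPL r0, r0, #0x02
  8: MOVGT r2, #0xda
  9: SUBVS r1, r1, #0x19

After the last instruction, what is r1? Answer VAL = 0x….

0: ✓ CMP  NZCV=0011
1: · SUBLS
2: · SUBEQ
3: ✓ CMP  NZCV=0010
4: · SUBVS
5: · ADDEQ
6: ✓ CMP  NZCV=0010
7: ✓ SUBPL  r0←0x57
8: ✓ MOVGT  r2←0xda
9: · SUBVS

VAL = 0x9c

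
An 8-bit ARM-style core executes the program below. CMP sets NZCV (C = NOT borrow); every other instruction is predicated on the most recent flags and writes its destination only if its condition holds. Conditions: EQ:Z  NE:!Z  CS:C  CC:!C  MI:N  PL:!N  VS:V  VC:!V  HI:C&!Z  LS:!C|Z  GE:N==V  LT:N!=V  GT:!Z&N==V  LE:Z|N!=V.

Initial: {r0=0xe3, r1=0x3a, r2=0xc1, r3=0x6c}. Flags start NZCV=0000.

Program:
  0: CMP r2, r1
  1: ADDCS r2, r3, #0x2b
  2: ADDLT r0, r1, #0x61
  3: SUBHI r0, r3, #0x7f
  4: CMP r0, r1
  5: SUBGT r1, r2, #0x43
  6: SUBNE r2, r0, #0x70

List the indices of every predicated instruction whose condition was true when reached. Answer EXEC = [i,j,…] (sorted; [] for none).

0: ✓ CMP  NZCV=1010
1: ✓ ADDCS  r2←0x97
2: ✓ ADDLT  r0←0x9b
3: ✓ SUBHI  r0←0xed
4: ✓ CMP  NZCV=1010
5: · SUBGT
6: ✓ SUBNE  r2←0x7d

EXEC = [1,2,3,6]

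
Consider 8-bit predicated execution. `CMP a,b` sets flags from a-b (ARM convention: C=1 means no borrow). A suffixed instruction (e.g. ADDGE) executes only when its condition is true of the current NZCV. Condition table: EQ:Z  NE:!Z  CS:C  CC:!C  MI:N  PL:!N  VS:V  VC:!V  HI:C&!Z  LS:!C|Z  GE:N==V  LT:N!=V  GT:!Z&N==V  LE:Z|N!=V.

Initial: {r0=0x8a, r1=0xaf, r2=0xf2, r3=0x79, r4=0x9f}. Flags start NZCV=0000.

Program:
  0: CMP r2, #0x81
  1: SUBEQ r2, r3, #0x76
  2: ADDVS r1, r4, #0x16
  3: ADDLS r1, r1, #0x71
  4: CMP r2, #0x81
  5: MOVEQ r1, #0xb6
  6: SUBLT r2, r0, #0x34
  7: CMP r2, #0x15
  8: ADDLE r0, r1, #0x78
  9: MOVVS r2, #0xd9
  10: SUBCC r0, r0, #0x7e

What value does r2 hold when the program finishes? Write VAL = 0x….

VAL = 0xf2

0: ✓ CMP  NZCV=0010
1: · SUBEQ
2: · ADDVS
3: · ADDLS
4: ✓ CMP  NZCV=0010
5: · MOVEQ
6: · SUBLT
7: ✓ CMP  NZCV=1010
8: ✓ ADDLE  r0←0x27
9: · MOVVS
10: · SUBCC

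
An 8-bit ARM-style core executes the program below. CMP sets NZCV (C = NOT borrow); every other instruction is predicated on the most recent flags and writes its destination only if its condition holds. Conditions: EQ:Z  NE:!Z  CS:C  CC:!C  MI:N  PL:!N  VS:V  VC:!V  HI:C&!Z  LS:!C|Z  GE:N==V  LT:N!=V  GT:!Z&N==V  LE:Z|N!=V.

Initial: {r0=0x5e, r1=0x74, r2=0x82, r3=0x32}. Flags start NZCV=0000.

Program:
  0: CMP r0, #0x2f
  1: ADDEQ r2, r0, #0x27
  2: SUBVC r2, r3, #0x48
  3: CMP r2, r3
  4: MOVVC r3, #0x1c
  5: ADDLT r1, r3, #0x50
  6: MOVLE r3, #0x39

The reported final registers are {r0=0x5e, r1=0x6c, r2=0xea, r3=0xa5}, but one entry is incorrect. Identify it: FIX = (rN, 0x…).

0: ✓ CMP  NZCV=0010
1: · ADDEQ
2: ✓ SUBVC  r2←0xea
3: ✓ CMP  NZCV=1010
4: ✓ MOVVC  r3←0x1c
5: ✓ ADDLT  r1←0x6c
6: ✓ MOVLE  r3←0x39

FIX = (r3, 0x39)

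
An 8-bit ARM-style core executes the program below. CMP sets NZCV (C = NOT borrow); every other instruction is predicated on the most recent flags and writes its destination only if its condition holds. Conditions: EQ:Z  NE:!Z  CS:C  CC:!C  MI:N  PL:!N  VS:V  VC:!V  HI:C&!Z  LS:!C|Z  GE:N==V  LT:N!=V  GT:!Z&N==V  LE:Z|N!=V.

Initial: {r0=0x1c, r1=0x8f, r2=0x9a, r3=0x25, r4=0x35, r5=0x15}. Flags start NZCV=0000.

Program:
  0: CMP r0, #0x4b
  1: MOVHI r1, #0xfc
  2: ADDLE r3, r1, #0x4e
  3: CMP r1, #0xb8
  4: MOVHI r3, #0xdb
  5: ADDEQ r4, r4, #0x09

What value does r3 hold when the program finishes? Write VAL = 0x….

VAL = 0xdd

[0] flags=1000 → (cmp)
[1] flags=1000 HI?F → skip
[2] flags=1000 LE?T → r3=0xdd
[3] flags=1000 → (cmp)
[4] flags=1000 HI?F → skip
[5] flags=1000 EQ?F → skip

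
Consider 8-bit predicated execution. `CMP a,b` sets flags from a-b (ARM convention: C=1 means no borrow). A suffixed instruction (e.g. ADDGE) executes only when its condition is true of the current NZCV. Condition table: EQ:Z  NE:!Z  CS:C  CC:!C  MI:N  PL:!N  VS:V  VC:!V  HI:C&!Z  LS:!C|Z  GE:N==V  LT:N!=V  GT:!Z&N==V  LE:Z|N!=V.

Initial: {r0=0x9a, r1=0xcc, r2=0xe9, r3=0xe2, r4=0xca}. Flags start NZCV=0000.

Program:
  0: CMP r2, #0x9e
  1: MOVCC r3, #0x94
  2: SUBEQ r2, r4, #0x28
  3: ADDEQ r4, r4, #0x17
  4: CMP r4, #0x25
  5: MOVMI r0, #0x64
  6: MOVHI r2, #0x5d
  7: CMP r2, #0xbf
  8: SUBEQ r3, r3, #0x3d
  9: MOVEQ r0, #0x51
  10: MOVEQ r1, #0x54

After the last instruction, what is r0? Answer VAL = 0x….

VAL = 0x64

[0] flags=0010 → (cmp)
[1] flags=0010 CC?F → skip
[2] flags=0010 EQ?F → skip
[3] flags=0010 EQ?F → skip
[4] flags=1010 → (cmp)
[5] flags=1010 MI?T → r0=0x64
[6] flags=1010 HI?T → r2=0x5d
[7] flags=1001 → (cmp)
[8] flags=1001 EQ?F → skip
[9] flags=1001 EQ?F → skip
[10] flags=1001 EQ?F → skip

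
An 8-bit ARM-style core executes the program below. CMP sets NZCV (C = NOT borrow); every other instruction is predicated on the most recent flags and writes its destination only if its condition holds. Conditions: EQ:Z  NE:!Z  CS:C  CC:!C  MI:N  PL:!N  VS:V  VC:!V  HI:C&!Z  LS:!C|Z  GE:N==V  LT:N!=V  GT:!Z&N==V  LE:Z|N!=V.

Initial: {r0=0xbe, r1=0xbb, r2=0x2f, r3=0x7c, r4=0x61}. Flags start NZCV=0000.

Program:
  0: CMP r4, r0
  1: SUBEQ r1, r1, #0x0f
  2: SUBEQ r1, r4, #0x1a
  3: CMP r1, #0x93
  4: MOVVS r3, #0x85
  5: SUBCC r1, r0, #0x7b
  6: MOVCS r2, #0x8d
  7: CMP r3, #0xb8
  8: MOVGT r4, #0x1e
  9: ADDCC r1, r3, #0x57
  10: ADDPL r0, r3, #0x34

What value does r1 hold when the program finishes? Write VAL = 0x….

VAL = 0xd3

[0] flags=1001 → (cmp)
[1] flags=1001 EQ?F → skip
[2] flags=1001 EQ?F → skip
[3] flags=0010 → (cmp)
[4] flags=0010 VS?F → skip
[5] flags=0010 CC?F → skip
[6] flags=0010 CS?T → r2=0x8d
[7] flags=1001 → (cmp)
[8] flags=1001 GT?T → r4=0x1e
[9] flags=1001 CC?T → r1=0xd3
[10] flags=1001 PL?F → skip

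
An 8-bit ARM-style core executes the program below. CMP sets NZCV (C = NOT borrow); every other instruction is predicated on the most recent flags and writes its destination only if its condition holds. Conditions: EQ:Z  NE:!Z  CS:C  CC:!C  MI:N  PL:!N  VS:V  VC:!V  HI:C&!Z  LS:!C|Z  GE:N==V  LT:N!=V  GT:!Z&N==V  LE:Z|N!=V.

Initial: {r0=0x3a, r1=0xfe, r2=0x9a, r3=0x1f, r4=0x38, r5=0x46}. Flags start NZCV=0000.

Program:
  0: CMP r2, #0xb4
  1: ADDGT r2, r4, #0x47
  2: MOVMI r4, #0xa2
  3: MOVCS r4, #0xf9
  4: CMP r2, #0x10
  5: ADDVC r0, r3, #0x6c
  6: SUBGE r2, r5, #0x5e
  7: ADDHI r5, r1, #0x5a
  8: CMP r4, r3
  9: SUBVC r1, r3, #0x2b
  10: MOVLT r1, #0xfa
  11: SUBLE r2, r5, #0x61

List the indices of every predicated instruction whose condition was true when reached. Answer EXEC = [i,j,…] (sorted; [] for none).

EXEC = [2,5,7,9,10,11]

0: ✓ CMP  NZCV=1000
1: · ADDGT
2: ✓ MOVMI  r4←0xa2
3: · MOVCS
4: ✓ CMP  NZCV=1010
5: ✓ ADDVC  r0←0x8b
6: · SUBGE
7: ✓ ADDHI  r5←0x58
8: ✓ CMP  NZCV=1010
9: ✓ SUBVC  r1←0xf4
10: ✓ MOVLT  r1←0xfa
11: ✓ SUBLE  r2←0xf7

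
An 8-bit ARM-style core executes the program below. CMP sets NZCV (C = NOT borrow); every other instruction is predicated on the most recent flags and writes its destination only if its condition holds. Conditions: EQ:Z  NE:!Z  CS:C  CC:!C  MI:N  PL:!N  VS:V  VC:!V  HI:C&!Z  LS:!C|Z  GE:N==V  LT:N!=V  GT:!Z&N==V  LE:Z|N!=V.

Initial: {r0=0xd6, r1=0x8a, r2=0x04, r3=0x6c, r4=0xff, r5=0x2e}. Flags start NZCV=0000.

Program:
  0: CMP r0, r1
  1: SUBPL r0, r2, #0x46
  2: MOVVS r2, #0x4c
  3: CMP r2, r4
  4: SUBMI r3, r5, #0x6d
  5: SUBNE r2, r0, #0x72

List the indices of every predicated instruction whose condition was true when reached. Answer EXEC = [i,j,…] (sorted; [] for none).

0: ✓ CMP  NZCV=0010
1: ✓ SUBPL  r0←0xbe
2: · MOVVS
3: ✓ CMP  NZCV=0000
4: · SUBMI
5: ✓ SUBNE  r2←0x4c

EXEC = [1,5]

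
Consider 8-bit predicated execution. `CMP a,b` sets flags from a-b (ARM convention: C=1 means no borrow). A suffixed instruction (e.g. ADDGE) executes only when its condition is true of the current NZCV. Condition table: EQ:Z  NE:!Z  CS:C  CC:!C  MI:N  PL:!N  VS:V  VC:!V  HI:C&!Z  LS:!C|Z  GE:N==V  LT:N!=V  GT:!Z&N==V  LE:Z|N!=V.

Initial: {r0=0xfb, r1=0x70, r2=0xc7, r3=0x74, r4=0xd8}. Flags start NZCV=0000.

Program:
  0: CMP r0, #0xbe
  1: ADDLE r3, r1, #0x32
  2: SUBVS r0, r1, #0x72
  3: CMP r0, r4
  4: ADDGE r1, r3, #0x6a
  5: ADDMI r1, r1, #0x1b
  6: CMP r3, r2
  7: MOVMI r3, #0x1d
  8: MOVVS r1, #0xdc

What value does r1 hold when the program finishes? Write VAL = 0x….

0: ✓ CMP  NZCV=0010
1: · ADDLE
2: · SUBVS
3: ✓ CMP  NZCV=0010
4: ✓ ADDGE  r1←0xde
5: · ADDMI
6: ✓ CMP  NZCV=1001
7: ✓ MOVMI  r3←0x1d
8: ✓ MOVVS  r1←0xdc

VAL = 0xdc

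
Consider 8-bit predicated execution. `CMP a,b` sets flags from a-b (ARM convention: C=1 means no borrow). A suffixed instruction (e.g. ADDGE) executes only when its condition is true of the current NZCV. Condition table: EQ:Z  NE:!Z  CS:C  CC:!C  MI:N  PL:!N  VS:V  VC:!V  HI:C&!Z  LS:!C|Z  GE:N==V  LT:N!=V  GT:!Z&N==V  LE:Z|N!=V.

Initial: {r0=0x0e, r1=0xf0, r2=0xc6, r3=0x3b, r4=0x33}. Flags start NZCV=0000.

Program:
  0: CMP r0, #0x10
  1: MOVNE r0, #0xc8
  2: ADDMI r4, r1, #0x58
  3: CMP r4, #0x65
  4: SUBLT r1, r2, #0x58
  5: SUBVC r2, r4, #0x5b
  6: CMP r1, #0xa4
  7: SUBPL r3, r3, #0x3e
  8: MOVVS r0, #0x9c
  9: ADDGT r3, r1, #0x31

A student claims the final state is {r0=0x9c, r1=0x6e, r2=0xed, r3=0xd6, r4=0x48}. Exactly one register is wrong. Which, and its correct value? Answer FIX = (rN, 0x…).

0: ✓ CMP  NZCV=1000
1: ✓ MOVNE  r0←0xc8
2: ✓ ADDMI  r4←0x48
3: ✓ CMP  NZCV=1000
4: ✓ SUBLT  r1←0x6e
5: ✓ SUBVC  r2←0xed
6: ✓ CMP  NZCV=1001
7: · SUBPL
8: ✓ MOVVS  r0←0x9c
9: ✓ ADDGT  r3←0x9f

FIX = (r3, 0x9f)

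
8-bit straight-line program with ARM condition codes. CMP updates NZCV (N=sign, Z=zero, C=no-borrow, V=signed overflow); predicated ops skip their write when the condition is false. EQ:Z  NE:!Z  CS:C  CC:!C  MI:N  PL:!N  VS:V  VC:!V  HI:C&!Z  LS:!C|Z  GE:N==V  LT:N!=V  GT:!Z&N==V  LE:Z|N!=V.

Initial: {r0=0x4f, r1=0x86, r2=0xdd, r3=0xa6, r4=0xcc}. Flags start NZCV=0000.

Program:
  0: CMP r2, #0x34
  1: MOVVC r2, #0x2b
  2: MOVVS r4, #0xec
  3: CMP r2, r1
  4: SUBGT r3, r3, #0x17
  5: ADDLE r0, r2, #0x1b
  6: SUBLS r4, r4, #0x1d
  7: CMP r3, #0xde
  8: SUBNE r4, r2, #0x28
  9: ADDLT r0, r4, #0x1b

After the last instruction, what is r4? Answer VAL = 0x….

VAL = 0x03

[0] flags=1010 → (cmp)
[1] flags=1010 VC?T → r2=0x2b
[2] flags=1010 VS?F → skip
[3] flags=1001 → (cmp)
[4] flags=1001 GT?T → r3=0x8f
[5] flags=1001 LE?F → skip
[6] flags=1001 LS?T → r4=0xaf
[7] flags=1000 → (cmp)
[8] flags=1000 NE?T → r4=0x03
[9] flags=1000 LT?T → r0=0x1e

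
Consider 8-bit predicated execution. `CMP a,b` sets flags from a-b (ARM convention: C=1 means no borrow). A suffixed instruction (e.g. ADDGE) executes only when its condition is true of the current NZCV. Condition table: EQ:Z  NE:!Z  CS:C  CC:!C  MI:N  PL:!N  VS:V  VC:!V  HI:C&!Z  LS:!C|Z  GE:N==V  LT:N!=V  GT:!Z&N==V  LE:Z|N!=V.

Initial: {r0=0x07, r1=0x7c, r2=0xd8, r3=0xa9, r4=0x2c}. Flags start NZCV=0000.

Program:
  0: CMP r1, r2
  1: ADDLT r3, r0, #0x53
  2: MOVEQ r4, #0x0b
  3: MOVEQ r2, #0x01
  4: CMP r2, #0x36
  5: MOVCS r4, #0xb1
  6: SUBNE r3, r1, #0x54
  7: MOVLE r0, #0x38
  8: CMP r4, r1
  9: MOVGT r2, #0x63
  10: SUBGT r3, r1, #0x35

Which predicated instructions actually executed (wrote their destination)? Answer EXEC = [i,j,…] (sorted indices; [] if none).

[0] flags=1001 → (cmp)
[1] flags=1001 LT?F → skip
[2] flags=1001 EQ?F → skip
[3] flags=1001 EQ?F → skip
[4] flags=1010 → (cmp)
[5] flags=1010 CS?T → r4=0xb1
[6] flags=1010 NE?T → r3=0x28
[7] flags=1010 LE?T → r0=0x38
[8] flags=0011 → (cmp)
[9] flags=0011 GT?F → skip
[10] flags=0011 GT?F → skip

EXEC = [5,6,7]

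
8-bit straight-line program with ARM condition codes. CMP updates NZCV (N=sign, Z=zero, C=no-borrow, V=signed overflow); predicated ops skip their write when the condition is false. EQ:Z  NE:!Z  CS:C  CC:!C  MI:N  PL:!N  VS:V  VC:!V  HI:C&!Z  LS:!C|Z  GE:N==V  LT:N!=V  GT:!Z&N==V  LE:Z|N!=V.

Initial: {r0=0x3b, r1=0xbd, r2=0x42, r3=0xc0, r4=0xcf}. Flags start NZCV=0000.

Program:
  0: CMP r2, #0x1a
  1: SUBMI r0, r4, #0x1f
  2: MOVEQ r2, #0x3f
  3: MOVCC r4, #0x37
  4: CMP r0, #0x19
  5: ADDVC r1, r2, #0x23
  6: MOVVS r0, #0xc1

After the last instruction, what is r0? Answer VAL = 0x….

VAL = 0x3b

0: ✓ CMP  NZCV=0010
1: · SUBMI
2: · MOVEQ
3: · MOVCC
4: ✓ CMP  NZCV=0010
5: ✓ ADDVC  r1←0x65
6: · MOVVS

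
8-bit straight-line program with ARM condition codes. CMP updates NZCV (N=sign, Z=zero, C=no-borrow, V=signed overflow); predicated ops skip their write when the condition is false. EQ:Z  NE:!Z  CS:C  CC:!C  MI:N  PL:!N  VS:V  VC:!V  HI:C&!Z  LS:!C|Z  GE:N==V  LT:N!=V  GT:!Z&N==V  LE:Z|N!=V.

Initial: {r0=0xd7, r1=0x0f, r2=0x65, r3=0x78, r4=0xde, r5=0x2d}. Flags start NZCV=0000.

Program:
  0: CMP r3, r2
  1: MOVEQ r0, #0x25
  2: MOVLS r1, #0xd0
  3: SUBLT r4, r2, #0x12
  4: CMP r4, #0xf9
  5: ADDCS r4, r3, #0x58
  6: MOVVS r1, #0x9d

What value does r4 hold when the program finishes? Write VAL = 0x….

VAL = 0xde

[0] flags=0010 → (cmp)
[1] flags=0010 EQ?F → skip
[2] flags=0010 LS?F → skip
[3] flags=0010 LT?F → skip
[4] flags=1000 → (cmp)
[5] flags=1000 CS?F → skip
[6] flags=1000 VS?F → skip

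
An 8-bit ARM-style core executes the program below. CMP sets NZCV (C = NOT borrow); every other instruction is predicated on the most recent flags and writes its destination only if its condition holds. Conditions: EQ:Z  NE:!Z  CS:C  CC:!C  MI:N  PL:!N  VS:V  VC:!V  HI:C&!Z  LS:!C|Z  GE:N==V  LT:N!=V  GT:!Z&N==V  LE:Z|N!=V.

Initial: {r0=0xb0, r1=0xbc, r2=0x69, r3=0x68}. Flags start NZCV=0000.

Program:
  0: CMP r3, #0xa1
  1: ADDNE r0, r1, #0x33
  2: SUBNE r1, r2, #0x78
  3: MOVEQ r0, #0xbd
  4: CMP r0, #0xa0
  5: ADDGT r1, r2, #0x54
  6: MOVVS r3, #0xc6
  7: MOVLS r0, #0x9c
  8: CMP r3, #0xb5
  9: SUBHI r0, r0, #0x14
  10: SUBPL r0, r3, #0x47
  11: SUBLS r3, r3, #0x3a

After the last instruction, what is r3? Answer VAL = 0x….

VAL = 0x2e

0: ✓ CMP  NZCV=1001
1: ✓ ADDNE  r0←0xef
2: ✓ SUBNE  r1←0xf1
3: · MOVEQ
4: ✓ CMP  NZCV=0010
5: ✓ ADDGT  r1←0xbd
6: · MOVVS
7: · MOVLS
8: ✓ CMP  NZCV=1001
9: · SUBHI
10: · SUBPL
11: ✓ SUBLS  r3←0x2e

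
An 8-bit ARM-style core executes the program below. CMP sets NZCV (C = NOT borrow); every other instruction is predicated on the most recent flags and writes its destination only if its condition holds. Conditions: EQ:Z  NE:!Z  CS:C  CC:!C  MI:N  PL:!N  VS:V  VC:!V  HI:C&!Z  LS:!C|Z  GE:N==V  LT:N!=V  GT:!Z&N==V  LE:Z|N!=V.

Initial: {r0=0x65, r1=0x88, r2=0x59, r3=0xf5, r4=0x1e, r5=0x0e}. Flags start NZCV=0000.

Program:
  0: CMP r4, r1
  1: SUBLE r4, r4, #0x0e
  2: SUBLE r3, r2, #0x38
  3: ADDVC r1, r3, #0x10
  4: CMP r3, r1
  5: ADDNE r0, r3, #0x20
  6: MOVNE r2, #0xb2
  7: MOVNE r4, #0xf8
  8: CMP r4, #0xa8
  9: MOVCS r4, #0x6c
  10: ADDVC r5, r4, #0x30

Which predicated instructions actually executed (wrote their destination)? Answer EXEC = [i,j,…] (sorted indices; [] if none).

0: ✓ CMP  NZCV=1001
1: · SUBLE
2: · SUBLE
3: · ADDVC
4: ✓ CMP  NZCV=0010
5: ✓ ADDNE  r0←0x15
6: ✓ MOVNE  r2←0xb2
7: ✓ MOVNE  r4←0xf8
8: ✓ CMP  NZCV=0010
9: ✓ MOVCS  r4←0x6c
10: ✓ ADDVC  r5←0x9c

EXEC = [5,6,7,9,10]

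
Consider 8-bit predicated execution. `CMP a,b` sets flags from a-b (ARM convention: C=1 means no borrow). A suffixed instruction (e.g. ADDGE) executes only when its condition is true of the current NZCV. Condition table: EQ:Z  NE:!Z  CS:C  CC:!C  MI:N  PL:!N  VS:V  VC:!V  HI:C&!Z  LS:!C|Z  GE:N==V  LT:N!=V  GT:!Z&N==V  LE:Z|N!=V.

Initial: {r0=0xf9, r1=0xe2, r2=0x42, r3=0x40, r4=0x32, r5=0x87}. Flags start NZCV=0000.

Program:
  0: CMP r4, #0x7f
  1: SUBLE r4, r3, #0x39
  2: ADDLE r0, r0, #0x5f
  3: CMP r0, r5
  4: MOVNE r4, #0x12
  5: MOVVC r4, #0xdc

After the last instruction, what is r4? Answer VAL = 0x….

[0] flags=1000 → (cmp)
[1] flags=1000 LE?T → r4=0x07
[2] flags=1000 LE?T → r0=0x58
[3] flags=1001 → (cmp)
[4] flags=1001 NE?T → r4=0x12
[5] flags=1001 VC?F → skip

VAL = 0x12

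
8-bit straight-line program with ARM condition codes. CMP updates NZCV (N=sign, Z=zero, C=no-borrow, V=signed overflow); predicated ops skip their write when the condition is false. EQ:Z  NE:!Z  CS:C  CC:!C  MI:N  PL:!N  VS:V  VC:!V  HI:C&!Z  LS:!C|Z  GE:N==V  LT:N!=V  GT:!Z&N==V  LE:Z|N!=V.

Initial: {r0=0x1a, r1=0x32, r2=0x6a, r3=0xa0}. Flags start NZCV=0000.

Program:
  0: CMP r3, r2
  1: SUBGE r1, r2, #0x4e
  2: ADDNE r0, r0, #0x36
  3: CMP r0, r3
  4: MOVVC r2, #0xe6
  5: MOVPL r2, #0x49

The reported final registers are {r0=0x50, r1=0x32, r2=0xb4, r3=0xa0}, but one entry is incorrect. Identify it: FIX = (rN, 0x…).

FIX = (r2, 0x6a)

0: ✓ CMP  NZCV=0011
1: · SUBGE
2: ✓ ADDNE  r0←0x50
3: ✓ CMP  NZCV=1001
4: · MOVVC
5: · MOVPL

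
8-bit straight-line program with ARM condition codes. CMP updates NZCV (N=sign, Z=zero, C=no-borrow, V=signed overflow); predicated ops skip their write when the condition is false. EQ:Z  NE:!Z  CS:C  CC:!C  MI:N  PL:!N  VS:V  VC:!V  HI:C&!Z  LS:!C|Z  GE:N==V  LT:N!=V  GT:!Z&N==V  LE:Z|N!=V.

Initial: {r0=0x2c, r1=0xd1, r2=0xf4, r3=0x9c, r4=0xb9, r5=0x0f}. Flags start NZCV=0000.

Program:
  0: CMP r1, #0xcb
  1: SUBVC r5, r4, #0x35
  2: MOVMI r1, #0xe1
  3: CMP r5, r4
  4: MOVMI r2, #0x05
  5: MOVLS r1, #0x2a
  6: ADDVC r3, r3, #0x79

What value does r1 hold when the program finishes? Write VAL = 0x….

VAL = 0x2a

[0] flags=0010 → (cmp)
[1] flags=0010 VC?T → r5=0x84
[2] flags=0010 MI?F → skip
[3] flags=1000 → (cmp)
[4] flags=1000 MI?T → r2=0x05
[5] flags=1000 LS?T → r1=0x2a
[6] flags=1000 VC?T → r3=0x15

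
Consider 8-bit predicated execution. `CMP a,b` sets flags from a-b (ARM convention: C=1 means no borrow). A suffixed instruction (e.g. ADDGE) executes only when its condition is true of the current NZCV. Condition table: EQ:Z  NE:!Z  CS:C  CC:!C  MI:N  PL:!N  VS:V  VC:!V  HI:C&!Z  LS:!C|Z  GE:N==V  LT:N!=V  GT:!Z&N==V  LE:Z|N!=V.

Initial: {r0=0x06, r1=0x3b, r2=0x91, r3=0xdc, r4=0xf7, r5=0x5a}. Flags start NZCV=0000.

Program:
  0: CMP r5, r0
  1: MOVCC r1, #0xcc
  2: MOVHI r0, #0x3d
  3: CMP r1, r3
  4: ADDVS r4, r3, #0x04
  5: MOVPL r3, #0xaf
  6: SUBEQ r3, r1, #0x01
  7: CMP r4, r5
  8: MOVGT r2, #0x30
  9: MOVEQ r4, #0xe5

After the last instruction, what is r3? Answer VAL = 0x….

[0] flags=0010 → (cmp)
[1] flags=0010 CC?F → skip
[2] flags=0010 HI?T → r0=0x3d
[3] flags=0000 → (cmp)
[4] flags=0000 VS?F → skip
[5] flags=0000 PL?T → r3=0xaf
[6] flags=0000 EQ?F → skip
[7] flags=1010 → (cmp)
[8] flags=1010 GT?F → skip
[9] flags=1010 EQ?F → skip

VAL = 0xaf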